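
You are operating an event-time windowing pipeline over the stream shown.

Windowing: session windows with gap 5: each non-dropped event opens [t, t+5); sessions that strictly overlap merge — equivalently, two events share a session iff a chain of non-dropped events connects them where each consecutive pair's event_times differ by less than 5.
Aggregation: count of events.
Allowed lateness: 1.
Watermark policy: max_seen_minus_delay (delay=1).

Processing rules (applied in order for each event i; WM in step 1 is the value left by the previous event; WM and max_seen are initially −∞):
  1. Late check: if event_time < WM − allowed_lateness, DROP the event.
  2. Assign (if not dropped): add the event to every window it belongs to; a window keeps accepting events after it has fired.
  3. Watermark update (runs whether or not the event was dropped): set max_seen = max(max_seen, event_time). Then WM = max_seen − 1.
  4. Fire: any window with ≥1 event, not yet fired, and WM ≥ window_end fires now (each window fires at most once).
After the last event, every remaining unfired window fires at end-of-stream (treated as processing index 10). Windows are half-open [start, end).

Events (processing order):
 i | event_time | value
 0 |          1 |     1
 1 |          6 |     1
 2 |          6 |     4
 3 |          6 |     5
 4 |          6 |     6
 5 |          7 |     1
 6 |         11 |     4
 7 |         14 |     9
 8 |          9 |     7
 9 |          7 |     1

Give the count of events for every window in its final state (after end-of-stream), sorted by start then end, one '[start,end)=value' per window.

[1,6)=1 [6,19)=7

i=0 t=1 v=1: → [1,6); WM=0
i=1 t=6 v=1: → [6,11); WM=5
i=2 t=6 v=4: → [6,11); WM=5
i=3 t=6 v=5: → [6,11); WM=5
i=4 t=6 v=6: → [6,11); WM=5
i=5 t=7 v=1: → [6,12); WM=6
i=6 t=11 v=4: → [6,16); WM=10
i=7 t=14 v=9: → [6,19); WM=13
i=8 t=9 v=7: DROP (t<13-1); WM=13
i=9 t=7 v=1: DROP (t<13-1); WM=13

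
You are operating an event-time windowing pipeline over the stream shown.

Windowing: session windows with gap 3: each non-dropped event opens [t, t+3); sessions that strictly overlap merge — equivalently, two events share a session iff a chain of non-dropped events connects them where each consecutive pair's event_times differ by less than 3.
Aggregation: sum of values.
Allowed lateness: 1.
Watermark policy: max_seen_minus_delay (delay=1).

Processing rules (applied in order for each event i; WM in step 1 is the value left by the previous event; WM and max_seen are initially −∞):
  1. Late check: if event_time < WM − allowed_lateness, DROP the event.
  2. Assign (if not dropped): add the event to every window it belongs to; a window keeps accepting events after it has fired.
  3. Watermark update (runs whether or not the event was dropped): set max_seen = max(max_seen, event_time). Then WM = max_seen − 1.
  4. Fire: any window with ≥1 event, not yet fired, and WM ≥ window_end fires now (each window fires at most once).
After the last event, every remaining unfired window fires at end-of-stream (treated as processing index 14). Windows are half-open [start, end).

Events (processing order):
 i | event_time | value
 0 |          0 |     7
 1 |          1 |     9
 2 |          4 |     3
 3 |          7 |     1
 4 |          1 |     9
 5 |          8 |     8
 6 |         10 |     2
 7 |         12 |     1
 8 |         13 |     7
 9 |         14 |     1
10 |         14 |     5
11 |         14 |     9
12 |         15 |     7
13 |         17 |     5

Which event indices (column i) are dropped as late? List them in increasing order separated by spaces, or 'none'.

i=0 t=0 v=7: → [0,3); WM=-1
i=1 t=1 v=9: → [0,4); WM=0
i=2 t=4 v=3: → [4,7); WM=3
i=3 t=7 v=1: → [7,10); WM=6
i=4 t=1 v=9: DROP (t<6-1); WM=6
i=5 t=8 v=8: → [7,11); WM=7
i=6 t=10 v=2: → [7,13); WM=9
i=7 t=12 v=1: → [7,15); WM=11
i=8 t=13 v=7: → [7,16); WM=12
i=9 t=14 v=1: → [7,17); WM=13
i=10 t=14 v=5: → [7,17); WM=13
i=11 t=14 v=9: → [7,17); WM=13
i=12 t=15 v=7: → [7,18); WM=14
i=13 t=17 v=5: → [7,20); WM=16

4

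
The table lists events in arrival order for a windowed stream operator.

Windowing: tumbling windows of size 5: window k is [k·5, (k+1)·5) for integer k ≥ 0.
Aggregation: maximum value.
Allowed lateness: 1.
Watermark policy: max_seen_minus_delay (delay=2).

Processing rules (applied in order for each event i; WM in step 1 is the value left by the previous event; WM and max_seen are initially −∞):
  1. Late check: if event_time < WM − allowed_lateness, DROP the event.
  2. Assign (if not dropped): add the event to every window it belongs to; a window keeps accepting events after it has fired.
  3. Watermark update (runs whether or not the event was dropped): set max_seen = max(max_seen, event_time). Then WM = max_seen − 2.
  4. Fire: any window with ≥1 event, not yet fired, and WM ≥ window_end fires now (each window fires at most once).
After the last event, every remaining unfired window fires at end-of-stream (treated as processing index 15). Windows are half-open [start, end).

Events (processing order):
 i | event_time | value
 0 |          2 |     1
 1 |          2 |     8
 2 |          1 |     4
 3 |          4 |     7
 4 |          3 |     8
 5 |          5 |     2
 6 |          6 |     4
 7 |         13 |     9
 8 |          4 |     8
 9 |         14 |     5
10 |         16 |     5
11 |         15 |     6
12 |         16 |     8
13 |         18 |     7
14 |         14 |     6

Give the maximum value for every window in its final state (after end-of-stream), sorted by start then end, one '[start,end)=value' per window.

i=0 t=2 v=1: → [0,5); WM=0
i=1 t=2 v=8: → [0,5); WM=0
i=2 t=1 v=4: → [0,5); WM=0
i=3 t=4 v=7: → [0,5); WM=2
i=4 t=3 v=8: → [0,5); WM=2
i=5 t=5 v=2: → [5,10); WM=3
i=6 t=6 v=4: → [5,10); WM=4
i=7 t=13 v=9: → [10,15); WM=11; [0,5) fires=8 [5,10) fires=4
i=8 t=4 v=8: DROP (t<11-1); WM=11
i=9 t=14 v=5: → [10,15); WM=12
i=10 t=16 v=5: → [15,20); WM=14
i=11 t=15 v=6: → [15,20); WM=14
i=12 t=16 v=8: → [15,20); WM=14
i=13 t=18 v=7: → [15,20); WM=16; [10,15) fires=9
i=14 t=14 v=6: DROP (t<16-1); WM=16

[0,5)=8 [5,10)=4 [10,15)=9 [15,20)=8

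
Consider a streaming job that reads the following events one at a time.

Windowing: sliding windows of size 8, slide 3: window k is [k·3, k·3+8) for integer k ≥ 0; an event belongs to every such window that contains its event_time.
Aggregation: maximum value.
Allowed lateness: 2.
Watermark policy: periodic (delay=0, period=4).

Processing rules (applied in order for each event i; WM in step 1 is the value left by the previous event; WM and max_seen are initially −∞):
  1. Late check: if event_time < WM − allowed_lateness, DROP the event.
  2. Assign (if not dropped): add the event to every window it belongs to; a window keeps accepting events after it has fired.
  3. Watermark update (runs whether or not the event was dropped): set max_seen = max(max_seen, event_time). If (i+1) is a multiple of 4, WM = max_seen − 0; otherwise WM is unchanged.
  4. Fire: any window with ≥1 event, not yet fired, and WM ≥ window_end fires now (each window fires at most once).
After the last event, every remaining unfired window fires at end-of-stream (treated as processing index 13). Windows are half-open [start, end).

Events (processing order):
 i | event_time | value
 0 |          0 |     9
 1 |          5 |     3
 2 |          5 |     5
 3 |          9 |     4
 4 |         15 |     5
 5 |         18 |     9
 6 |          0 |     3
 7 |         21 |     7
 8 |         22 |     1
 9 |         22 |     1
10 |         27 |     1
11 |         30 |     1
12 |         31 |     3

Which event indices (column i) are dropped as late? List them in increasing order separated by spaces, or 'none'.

i=0 t=0 v=9: → [0,8); WM=−∞
i=1 t=5 v=3: → [3,11),[0,8); WM=−∞
i=2 t=5 v=5: → [3,11),[0,8); WM=−∞
i=3 t=9 v=4: → [9,17),[6,14),[3,11); WM=9; [0,8) fires=9
i=4 t=15 v=5: → [15,23),[12,20),[9,17); WM=9
i=5 t=18 v=9: → [18,26),[15,23),[12,20); WM=9
i=6 t=0 v=3: DROP (t<9-2); WM=9
i=7 t=21 v=7: → [21,29),[18,26),[15,23); WM=21; [3,11) fires=5 [6,14) fires=4 [9,17) fires=5 [12,20) fires=9
i=8 t=22 v=1: → [21,29),[18,26),[15,23); WM=21
i=9 t=22 v=1: → [21,29),[18,26),[15,23); WM=21
i=10 t=27 v=1: → [27,35),[24,32),[21,29); WM=21
i=11 t=30 v=1: → [30,38),[27,35),[24,32); WM=30; [15,23) fires=9 [18,26) fires=9 [21,29) fires=7
i=12 t=31 v=3: → [30,38),[27,35),[24,32); WM=30

6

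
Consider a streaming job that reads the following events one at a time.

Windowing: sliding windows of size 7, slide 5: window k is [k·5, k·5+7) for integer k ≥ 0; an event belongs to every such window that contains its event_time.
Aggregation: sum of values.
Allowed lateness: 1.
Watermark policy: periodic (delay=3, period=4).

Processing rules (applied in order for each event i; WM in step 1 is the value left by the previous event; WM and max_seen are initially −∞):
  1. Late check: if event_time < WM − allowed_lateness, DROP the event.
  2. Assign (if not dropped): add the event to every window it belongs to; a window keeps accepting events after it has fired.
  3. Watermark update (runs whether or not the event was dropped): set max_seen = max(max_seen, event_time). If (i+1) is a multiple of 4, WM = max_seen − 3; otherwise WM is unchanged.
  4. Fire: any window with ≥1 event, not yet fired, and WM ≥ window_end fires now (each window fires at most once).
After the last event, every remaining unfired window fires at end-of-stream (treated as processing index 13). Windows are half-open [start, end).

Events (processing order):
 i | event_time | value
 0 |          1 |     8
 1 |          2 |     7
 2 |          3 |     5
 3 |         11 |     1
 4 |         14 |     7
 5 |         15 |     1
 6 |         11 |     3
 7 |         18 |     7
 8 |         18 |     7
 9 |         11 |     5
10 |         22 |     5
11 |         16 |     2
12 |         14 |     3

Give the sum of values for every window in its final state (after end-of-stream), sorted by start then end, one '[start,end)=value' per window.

[0,7)=20 [5,12)=4 [10,17)=14 [15,22)=17 [20,27)=5

i=0 t=1 v=8: → [0,7); WM=−∞
i=1 t=2 v=7: → [0,7); WM=−∞
i=2 t=3 v=5: → [0,7); WM=−∞
i=3 t=11 v=1: → [10,17),[5,12); WM=8; [0,7) fires=20
i=4 t=14 v=7: → [10,17); WM=8
i=5 t=15 v=1: → [15,22),[10,17); WM=8
i=6 t=11 v=3: → [10,17),[5,12); WM=8
i=7 t=18 v=7: → [15,22); WM=15; [5,12) fires=4
i=8 t=18 v=7: → [15,22); WM=15
i=9 t=11 v=5: DROP (t<15-1); WM=15
i=10 t=22 v=5: → [20,27); WM=15
i=11 t=16 v=2: → [15,22),[10,17); WM=19; [10,17) fires=14
i=12 t=14 v=3: DROP (t<19-1); WM=19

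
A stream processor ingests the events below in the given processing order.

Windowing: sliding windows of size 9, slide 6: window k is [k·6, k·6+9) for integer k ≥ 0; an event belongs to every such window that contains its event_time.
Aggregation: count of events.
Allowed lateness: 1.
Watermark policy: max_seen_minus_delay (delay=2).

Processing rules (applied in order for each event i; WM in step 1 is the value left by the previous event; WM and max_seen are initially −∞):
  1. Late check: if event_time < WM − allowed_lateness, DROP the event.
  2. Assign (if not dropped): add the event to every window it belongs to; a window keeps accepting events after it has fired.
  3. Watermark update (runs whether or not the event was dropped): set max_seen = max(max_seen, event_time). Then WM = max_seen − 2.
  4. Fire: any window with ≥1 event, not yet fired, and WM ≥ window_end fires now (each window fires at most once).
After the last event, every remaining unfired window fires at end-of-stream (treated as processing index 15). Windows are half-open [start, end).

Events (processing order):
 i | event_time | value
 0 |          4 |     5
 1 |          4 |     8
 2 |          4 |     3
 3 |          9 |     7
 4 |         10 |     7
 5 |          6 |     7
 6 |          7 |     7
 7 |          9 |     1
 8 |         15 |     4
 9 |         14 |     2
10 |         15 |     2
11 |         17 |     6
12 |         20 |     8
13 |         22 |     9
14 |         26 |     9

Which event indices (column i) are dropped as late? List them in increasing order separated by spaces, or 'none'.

5

i=0 t=4 v=5: → [0,9); WM=2
i=1 t=4 v=8: → [0,9); WM=2
i=2 t=4 v=3: → [0,9); WM=2
i=3 t=9 v=7: → [6,15); WM=7
i=4 t=10 v=7: → [6,15); WM=8
i=5 t=6 v=7: DROP (t<8-1); WM=8
i=6 t=7 v=7: → [6,15),[0,9); WM=8
i=7 t=9 v=1: → [6,15); WM=8
i=8 t=15 v=4: → [12,21); WM=13; [0,9) fires=4
i=9 t=14 v=2: → [12,21),[6,15); WM=13
i=10 t=15 v=2: → [12,21); WM=13
i=11 t=17 v=6: → [12,21); WM=15; [6,15) fires=5
i=12 t=20 v=8: → [18,27),[12,21); WM=18
i=13 t=22 v=9: → [18,27); WM=20
i=14 t=26 v=9: → [24,33),[18,27); WM=24; [12,21) fires=5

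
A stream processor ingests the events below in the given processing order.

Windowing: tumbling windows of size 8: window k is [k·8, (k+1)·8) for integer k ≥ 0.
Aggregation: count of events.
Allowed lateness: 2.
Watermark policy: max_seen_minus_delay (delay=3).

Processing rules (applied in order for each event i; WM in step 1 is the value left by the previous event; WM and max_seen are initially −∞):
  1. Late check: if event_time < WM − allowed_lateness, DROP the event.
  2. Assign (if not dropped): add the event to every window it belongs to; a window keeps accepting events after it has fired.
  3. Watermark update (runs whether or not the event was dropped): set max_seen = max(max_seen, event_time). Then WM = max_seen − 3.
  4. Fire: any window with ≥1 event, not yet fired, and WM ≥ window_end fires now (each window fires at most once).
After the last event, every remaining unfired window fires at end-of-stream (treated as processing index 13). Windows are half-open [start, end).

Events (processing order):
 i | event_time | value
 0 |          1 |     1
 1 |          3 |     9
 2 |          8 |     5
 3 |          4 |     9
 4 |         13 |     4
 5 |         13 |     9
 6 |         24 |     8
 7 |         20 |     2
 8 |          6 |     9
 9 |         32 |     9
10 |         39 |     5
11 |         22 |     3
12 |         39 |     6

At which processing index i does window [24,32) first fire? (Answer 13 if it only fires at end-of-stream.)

10

i=0 t=1 v=1: → [0,8); WM=-2
i=1 t=3 v=9: → [0,8); WM=0
i=2 t=8 v=5: → [8,16); WM=5
i=3 t=4 v=9: → [0,8); WM=5
i=4 t=13 v=4: → [8,16); WM=10; [0,8) fires=3
i=5 t=13 v=9: → [8,16); WM=10
i=6 t=24 v=8: → [24,32); WM=21; [8,16) fires=3
i=7 t=20 v=2: → [16,24); WM=21
i=8 t=6 v=9: DROP (t<21-2); WM=21
i=9 t=32 v=9: → [32,40); WM=29; [16,24) fires=1
i=10 t=39 v=5: → [32,40); WM=36; [24,32) fires=1
i=11 t=22 v=3: DROP (t<36-2); WM=36
i=12 t=39 v=6: → [32,40); WM=36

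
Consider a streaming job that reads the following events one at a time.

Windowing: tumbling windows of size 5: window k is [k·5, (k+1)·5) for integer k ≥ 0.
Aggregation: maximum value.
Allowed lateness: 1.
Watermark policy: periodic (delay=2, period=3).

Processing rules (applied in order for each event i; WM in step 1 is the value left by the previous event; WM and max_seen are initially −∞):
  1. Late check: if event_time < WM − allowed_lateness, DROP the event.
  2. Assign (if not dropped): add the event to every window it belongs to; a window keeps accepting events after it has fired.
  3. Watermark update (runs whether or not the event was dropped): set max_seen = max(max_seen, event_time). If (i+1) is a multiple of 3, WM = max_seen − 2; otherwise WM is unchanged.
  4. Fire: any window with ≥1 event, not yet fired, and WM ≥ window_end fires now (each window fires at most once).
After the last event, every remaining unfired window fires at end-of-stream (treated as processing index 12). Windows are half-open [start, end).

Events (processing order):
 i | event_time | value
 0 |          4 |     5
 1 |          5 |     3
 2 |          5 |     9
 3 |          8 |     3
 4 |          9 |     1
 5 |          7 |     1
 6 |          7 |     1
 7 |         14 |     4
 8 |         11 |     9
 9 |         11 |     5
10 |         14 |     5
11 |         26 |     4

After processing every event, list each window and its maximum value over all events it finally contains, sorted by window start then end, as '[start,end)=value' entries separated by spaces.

i=0 t=4 v=5: → [0,5); WM=−∞
i=1 t=5 v=3: → [5,10); WM=−∞
i=2 t=5 v=9: → [5,10); WM=3
i=3 t=8 v=3: → [5,10); WM=3
i=4 t=9 v=1: → [5,10); WM=3
i=5 t=7 v=1: → [5,10); WM=7; [0,5) fires=5
i=6 t=7 v=1: → [5,10); WM=7
i=7 t=14 v=4: → [10,15); WM=7
i=8 t=11 v=9: → [10,15); WM=12; [5,10) fires=9
i=9 t=11 v=5: → [10,15); WM=12
i=10 t=14 v=5: → [10,15); WM=12
i=11 t=26 v=4: → [25,30); WM=24; [10,15) fires=9

[0,5)=5 [5,10)=9 [10,15)=9 [25,30)=4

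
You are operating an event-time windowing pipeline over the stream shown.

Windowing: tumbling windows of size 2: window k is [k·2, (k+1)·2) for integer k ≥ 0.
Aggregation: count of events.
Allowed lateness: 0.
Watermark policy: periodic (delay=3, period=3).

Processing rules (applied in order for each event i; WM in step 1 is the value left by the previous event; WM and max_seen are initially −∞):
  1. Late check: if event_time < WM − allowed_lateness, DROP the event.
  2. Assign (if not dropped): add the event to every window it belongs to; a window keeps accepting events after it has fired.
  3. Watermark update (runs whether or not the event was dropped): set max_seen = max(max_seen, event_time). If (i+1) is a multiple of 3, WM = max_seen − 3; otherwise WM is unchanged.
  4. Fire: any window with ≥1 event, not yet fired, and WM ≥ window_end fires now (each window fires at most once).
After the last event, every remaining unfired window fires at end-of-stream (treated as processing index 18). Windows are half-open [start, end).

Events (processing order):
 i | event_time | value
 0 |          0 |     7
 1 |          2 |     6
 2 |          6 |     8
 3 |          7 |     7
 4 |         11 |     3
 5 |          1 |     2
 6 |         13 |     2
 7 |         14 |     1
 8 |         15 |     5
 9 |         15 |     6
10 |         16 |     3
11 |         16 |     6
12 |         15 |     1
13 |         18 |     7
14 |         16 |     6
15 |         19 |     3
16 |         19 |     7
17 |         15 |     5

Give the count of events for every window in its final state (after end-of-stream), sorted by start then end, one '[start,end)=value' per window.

[0,2)=1 [2,4)=1 [6,8)=2 [10,12)=1 [12,14)=1 [14,16)=5 [16,18)=3 [18,20)=3

i=0 t=0 v=7: → [0,2); WM=−∞
i=1 t=2 v=6: → [2,4); WM=−∞
i=2 t=6 v=8: → [6,8); WM=3; [0,2) fires=1
i=3 t=7 v=7: → [6,8); WM=3
i=4 t=11 v=3: → [10,12); WM=3
i=5 t=1 v=2: DROP (t<3-0); WM=8; [2,4) fires=1 [6,8) fires=2
i=6 t=13 v=2: → [12,14); WM=8
i=7 t=14 v=1: → [14,16); WM=8
i=8 t=15 v=5: → [14,16); WM=12; [10,12) fires=1
i=9 t=15 v=6: → [14,16); WM=12
i=10 t=16 v=3: → [16,18); WM=12
i=11 t=16 v=6: → [16,18); WM=13
i=12 t=15 v=1: → [14,16); WM=13
i=13 t=18 v=7: → [18,20); WM=13
i=14 t=16 v=6: → [16,18); WM=15; [12,14) fires=1
i=15 t=19 v=3: → [18,20); WM=15
i=16 t=19 v=7: → [18,20); WM=15
i=17 t=15 v=5: → [14,16); WM=16; [14,16) fires=5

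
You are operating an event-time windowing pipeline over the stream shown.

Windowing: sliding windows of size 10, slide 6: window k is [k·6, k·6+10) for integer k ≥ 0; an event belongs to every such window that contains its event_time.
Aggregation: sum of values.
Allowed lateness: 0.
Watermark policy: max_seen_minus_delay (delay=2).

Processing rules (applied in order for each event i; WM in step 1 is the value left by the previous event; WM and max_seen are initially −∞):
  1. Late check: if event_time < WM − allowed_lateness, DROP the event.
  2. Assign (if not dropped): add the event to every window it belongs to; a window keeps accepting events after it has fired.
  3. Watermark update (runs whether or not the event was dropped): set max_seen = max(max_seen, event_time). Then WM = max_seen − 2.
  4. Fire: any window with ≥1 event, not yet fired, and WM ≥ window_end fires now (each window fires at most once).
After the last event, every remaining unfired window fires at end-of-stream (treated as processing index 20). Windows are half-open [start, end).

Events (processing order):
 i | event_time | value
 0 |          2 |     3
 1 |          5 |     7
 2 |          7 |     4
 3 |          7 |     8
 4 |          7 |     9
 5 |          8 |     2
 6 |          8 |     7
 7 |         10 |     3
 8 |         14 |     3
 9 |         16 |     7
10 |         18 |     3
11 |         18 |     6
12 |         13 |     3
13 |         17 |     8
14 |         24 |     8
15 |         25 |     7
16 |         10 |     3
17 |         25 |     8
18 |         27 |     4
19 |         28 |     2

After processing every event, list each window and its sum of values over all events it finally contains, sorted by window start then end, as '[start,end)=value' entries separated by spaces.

i=0 t=2 v=3: → [0,10); WM=0
i=1 t=5 v=7: → [0,10); WM=3
i=2 t=7 v=4: → [6,16),[0,10); WM=5
i=3 t=7 v=8: → [6,16),[0,10); WM=5
i=4 t=7 v=9: → [6,16),[0,10); WM=5
i=5 t=8 v=2: → [6,16),[0,10); WM=6
i=6 t=8 v=7: → [6,16),[0,10); WM=6
i=7 t=10 v=3: → [6,16); WM=8
i=8 t=14 v=3: → [12,22),[6,16); WM=12; [0,10) fires=40
i=9 t=16 v=7: → [12,22); WM=14
i=10 t=18 v=3: → [18,28),[12,22); WM=16; [6,16) fires=36
i=11 t=18 v=6: → [18,28),[12,22); WM=16
i=12 t=13 v=3: DROP (t<16-0); WM=16
i=13 t=17 v=8: → [12,22); WM=16
i=14 t=24 v=8: → [24,34),[18,28); WM=22; [12,22) fires=27
i=15 t=25 v=7: → [24,34),[18,28); WM=23
i=16 t=10 v=3: DROP (t<23-0); WM=23
i=17 t=25 v=8: → [24,34),[18,28); WM=23
i=18 t=27 v=4: → [24,34),[18,28); WM=25
i=19 t=28 v=2: → [24,34); WM=26

[0,10)=40 [6,16)=36 [12,22)=27 [18,28)=36 [24,34)=29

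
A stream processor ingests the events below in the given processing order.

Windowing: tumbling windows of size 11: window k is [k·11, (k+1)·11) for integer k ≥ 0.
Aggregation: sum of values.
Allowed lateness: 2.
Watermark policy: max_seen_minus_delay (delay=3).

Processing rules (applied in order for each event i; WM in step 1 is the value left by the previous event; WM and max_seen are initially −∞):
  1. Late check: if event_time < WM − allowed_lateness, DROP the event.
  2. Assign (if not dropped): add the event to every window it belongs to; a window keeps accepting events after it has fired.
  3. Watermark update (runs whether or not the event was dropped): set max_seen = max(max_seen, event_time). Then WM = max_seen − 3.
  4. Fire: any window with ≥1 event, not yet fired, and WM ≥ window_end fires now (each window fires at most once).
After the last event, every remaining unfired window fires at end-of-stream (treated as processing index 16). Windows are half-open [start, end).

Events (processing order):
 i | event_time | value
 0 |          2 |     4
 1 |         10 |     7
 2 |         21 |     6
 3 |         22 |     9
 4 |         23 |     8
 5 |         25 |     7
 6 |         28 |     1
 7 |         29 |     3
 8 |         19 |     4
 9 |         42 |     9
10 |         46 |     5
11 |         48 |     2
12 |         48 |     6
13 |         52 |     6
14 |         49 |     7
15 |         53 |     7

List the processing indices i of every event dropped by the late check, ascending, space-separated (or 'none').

i=0 t=2 v=4: → [0,11); WM=-1
i=1 t=10 v=7: → [0,11); WM=7
i=2 t=21 v=6: → [11,22); WM=18; [0,11) fires=11
i=3 t=22 v=9: → [22,33); WM=19
i=4 t=23 v=8: → [22,33); WM=20
i=5 t=25 v=7: → [22,33); WM=22; [11,22) fires=6
i=6 t=28 v=1: → [22,33); WM=25
i=7 t=29 v=3: → [22,33); WM=26
i=8 t=19 v=4: DROP (t<26-2); WM=26
i=9 t=42 v=9: → [33,44); WM=39; [22,33) fires=28
i=10 t=46 v=5: → [44,55); WM=43
i=11 t=48 v=2: → [44,55); WM=45; [33,44) fires=9
i=12 t=48 v=6: → [44,55); WM=45
i=13 t=52 v=6: → [44,55); WM=49
i=14 t=49 v=7: → [44,55); WM=49
i=15 t=53 v=7: → [44,55); WM=50

8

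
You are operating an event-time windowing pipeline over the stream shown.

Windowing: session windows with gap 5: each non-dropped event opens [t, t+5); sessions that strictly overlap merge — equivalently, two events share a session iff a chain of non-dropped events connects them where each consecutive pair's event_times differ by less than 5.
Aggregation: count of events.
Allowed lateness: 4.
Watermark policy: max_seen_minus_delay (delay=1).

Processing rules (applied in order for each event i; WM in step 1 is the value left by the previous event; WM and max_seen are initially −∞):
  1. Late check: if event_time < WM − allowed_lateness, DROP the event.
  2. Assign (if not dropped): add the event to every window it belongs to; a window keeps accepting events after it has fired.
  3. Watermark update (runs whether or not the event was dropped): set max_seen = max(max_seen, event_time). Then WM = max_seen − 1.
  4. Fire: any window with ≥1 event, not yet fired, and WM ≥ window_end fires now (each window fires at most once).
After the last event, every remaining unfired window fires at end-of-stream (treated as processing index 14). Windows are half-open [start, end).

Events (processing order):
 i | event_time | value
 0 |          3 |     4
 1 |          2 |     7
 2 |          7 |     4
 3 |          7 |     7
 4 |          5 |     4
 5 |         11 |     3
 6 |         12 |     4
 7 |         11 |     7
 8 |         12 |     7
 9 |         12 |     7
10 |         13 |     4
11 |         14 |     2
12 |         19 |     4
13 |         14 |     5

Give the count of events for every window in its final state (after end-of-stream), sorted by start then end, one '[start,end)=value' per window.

[2,19)=13 [19,24)=1

i=0 t=3 v=4: → [3,8); WM=2
i=1 t=2 v=7: → [2,8); WM=2
i=2 t=7 v=4: → [2,12); WM=6
i=3 t=7 v=7: → [2,12); WM=6
i=4 t=5 v=4: → [2,12); WM=6
i=5 t=11 v=3: → [2,16); WM=10
i=6 t=12 v=4: → [2,17); WM=11
i=7 t=11 v=7: → [2,17); WM=11
i=8 t=12 v=7: → [2,17); WM=11
i=9 t=12 v=7: → [2,17); WM=11
i=10 t=13 v=4: → [2,18); WM=12
i=11 t=14 v=2: → [2,19); WM=13
i=12 t=19 v=4: → [19,24); WM=18
i=13 t=14 v=5: → [2,19); WM=18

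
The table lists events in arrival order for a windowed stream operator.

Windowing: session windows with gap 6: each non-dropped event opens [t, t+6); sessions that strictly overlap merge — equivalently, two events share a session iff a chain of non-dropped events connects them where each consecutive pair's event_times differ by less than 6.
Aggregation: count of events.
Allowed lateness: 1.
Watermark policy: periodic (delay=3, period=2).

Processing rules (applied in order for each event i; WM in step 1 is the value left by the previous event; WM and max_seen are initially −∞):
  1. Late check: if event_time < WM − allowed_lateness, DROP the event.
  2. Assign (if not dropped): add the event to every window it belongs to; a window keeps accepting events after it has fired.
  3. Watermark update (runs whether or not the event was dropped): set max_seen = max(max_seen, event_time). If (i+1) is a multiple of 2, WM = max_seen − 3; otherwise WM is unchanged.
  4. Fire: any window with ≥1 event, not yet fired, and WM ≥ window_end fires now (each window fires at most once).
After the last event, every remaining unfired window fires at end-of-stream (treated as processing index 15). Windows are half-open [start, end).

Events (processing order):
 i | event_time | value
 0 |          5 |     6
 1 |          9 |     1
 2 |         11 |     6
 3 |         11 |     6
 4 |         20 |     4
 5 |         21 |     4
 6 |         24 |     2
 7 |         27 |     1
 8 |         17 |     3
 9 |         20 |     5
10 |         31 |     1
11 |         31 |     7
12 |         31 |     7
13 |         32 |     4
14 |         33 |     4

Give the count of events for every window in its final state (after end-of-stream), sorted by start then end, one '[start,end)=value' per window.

i=0 t=5 v=6: → [5,11); WM=−∞
i=1 t=9 v=1: → [5,15); WM=6
i=2 t=11 v=6: → [5,17); WM=6
i=3 t=11 v=6: → [5,17); WM=8
i=4 t=20 v=4: → [20,26); WM=8
i=5 t=21 v=4: → [20,27); WM=18
i=6 t=24 v=2: → [20,30); WM=18
i=7 t=27 v=1: → [20,33); WM=24
i=8 t=17 v=3: DROP (t<24-1); WM=24
i=9 t=20 v=5: DROP (t<24-1); WM=24
i=10 t=31 v=1: → [20,37); WM=24
i=11 t=31 v=7: → [20,37); WM=28
i=12 t=31 v=7: → [20,37); WM=28
i=13 t=32 v=4: → [20,38); WM=29
i=14 t=33 v=4: → [20,39); WM=29

[5,17)=4 [20,39)=9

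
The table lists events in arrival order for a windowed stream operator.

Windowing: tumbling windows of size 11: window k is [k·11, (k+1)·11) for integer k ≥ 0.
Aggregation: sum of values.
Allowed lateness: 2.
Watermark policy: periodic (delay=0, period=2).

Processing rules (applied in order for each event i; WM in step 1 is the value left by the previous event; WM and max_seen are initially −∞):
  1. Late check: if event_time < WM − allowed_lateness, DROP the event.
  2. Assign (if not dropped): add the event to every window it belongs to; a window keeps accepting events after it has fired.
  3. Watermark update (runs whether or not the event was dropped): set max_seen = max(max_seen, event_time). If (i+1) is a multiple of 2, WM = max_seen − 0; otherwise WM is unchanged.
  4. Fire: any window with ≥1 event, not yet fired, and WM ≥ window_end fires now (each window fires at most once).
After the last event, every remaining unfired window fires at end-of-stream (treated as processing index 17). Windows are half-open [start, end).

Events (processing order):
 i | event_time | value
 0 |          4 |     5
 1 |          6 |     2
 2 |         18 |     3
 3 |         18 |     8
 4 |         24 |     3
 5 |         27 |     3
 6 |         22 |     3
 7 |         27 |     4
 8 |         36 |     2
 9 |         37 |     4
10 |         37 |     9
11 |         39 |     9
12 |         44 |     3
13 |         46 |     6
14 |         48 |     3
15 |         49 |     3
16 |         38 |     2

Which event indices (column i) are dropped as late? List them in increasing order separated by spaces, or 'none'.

i=0 t=4 v=5: → [0,11); WM=−∞
i=1 t=6 v=2: → [0,11); WM=6
i=2 t=18 v=3: → [11,22); WM=6
i=3 t=18 v=8: → [11,22); WM=18; [0,11) fires=7
i=4 t=24 v=3: → [22,33); WM=18
i=5 t=27 v=3: → [22,33); WM=27; [11,22) fires=11
i=6 t=22 v=3: DROP (t<27-2); WM=27
i=7 t=27 v=4: → [22,33); WM=27
i=8 t=36 v=2: → [33,44); WM=27
i=9 t=37 v=4: → [33,44); WM=37; [22,33) fires=10
i=10 t=37 v=9: → [33,44); WM=37
i=11 t=39 v=9: → [33,44); WM=39
i=12 t=44 v=3: → [44,55); WM=39
i=13 t=46 v=6: → [44,55); WM=46; [33,44) fires=24
i=14 t=48 v=3: → [44,55); WM=46
i=15 t=49 v=3: → [44,55); WM=49
i=16 t=38 v=2: DROP (t<49-2); WM=49

6 16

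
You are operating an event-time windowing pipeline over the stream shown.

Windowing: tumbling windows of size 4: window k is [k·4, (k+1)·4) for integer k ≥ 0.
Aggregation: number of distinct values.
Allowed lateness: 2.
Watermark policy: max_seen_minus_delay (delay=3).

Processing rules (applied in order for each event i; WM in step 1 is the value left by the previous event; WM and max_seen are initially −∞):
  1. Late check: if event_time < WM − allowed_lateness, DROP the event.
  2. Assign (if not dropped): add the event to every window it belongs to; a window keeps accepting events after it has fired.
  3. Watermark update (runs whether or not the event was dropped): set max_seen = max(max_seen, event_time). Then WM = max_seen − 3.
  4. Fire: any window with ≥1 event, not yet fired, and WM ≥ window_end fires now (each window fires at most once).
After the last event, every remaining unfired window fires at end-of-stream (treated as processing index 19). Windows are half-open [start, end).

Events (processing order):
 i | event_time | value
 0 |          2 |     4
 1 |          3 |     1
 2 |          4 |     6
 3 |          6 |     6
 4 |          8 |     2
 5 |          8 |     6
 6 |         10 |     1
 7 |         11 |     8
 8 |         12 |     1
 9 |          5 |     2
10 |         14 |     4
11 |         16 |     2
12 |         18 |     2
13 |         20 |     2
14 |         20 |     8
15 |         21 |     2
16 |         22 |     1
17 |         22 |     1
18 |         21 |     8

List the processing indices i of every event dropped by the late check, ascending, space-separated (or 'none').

i=0 t=2 v=4: → [0,4); WM=-1
i=1 t=3 v=1: → [0,4); WM=0
i=2 t=4 v=6: → [4,8); WM=1
i=3 t=6 v=6: → [4,8); WM=3
i=4 t=8 v=2: → [8,12); WM=5; [0,4) fires=2
i=5 t=8 v=6: → [8,12); WM=5
i=6 t=10 v=1: → [8,12); WM=7
i=7 t=11 v=8: → [8,12); WM=8; [4,8) fires=1
i=8 t=12 v=1: → [12,16); WM=9
i=9 t=5 v=2: DROP (t<9-2); WM=9
i=10 t=14 v=4: → [12,16); WM=11
i=11 t=16 v=2: → [16,20); WM=13; [8,12) fires=4
i=12 t=18 v=2: → [16,20); WM=15
i=13 t=20 v=2: → [20,24); WM=17; [12,16) fires=2
i=14 t=20 v=8: → [20,24); WM=17
i=15 t=21 v=2: → [20,24); WM=18
i=16 t=22 v=1: → [20,24); WM=19
i=17 t=22 v=1: → [20,24); WM=19
i=18 t=21 v=8: → [20,24); WM=19

9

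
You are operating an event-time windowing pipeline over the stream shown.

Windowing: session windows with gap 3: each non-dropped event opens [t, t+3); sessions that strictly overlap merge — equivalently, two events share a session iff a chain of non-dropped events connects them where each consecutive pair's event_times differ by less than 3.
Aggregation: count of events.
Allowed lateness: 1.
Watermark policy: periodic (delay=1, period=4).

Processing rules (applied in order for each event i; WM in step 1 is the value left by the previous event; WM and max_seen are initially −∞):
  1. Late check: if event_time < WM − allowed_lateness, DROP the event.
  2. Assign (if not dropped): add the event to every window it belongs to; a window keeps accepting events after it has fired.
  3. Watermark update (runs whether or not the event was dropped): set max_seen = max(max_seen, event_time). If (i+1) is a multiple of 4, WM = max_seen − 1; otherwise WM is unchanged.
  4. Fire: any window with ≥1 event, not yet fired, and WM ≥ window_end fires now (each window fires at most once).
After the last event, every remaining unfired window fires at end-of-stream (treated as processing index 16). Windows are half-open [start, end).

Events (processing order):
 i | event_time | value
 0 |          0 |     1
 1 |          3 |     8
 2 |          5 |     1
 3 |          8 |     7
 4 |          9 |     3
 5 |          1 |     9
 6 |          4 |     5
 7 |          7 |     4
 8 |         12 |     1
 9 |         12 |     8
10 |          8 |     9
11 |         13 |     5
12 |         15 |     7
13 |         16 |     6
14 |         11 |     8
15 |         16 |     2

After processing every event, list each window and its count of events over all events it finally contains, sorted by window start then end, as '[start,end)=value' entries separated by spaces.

[0,3)=1 [3,19)=13

i=0 t=0 v=1: → [0,3); WM=−∞
i=1 t=3 v=8: → [3,6); WM=−∞
i=2 t=5 v=1: → [3,8); WM=−∞
i=3 t=8 v=7: → [8,11); WM=7
i=4 t=9 v=3: → [8,12); WM=7
i=5 t=1 v=9: DROP (t<7-1); WM=7
i=6 t=4 v=5: DROP (t<7-1); WM=7
i=7 t=7 v=4: → [3,12); WM=8
i=8 t=12 v=1: → [12,15); WM=8
i=9 t=12 v=8: → [12,15); WM=8
i=10 t=8 v=9: → [3,12); WM=8
i=11 t=13 v=5: → [12,16); WM=12
i=12 t=15 v=7: → [12,18); WM=12
i=13 t=16 v=6: → [12,19); WM=12
i=14 t=11 v=8: → [3,19); WM=12
i=15 t=16 v=2: → [3,19); WM=15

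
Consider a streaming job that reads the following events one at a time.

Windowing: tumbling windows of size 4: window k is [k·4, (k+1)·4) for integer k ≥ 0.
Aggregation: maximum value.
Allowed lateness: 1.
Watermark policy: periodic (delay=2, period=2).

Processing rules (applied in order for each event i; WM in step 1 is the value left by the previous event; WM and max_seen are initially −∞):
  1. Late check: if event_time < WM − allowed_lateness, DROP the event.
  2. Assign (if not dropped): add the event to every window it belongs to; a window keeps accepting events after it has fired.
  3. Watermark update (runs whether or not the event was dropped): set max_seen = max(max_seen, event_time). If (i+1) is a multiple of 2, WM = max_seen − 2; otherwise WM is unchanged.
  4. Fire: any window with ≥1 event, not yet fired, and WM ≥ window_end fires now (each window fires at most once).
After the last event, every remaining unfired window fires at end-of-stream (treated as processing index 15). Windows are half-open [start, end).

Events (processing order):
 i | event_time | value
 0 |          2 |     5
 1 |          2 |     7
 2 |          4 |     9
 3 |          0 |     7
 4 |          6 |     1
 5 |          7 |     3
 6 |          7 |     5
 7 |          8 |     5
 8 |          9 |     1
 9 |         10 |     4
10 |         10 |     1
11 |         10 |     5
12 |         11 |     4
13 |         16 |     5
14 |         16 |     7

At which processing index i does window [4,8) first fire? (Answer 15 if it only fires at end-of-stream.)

9

i=0 t=2 v=5: → [0,4); WM=−∞
i=1 t=2 v=7: → [0,4); WM=0
i=2 t=4 v=9: → [4,8); WM=0
i=3 t=0 v=7: → [0,4); WM=2
i=4 t=6 v=1: → [4,8); WM=2
i=5 t=7 v=3: → [4,8); WM=5; [0,4) fires=7
i=6 t=7 v=5: → [4,8); WM=5
i=7 t=8 v=5: → [8,12); WM=6
i=8 t=9 v=1: → [8,12); WM=6
i=9 t=10 v=4: → [8,12); WM=8; [4,8) fires=9
i=10 t=10 v=1: → [8,12); WM=8
i=11 t=10 v=5: → [8,12); WM=8
i=12 t=11 v=4: → [8,12); WM=8
i=13 t=16 v=5: → [16,20); WM=14; [8,12) fires=5
i=14 t=16 v=7: → [16,20); WM=14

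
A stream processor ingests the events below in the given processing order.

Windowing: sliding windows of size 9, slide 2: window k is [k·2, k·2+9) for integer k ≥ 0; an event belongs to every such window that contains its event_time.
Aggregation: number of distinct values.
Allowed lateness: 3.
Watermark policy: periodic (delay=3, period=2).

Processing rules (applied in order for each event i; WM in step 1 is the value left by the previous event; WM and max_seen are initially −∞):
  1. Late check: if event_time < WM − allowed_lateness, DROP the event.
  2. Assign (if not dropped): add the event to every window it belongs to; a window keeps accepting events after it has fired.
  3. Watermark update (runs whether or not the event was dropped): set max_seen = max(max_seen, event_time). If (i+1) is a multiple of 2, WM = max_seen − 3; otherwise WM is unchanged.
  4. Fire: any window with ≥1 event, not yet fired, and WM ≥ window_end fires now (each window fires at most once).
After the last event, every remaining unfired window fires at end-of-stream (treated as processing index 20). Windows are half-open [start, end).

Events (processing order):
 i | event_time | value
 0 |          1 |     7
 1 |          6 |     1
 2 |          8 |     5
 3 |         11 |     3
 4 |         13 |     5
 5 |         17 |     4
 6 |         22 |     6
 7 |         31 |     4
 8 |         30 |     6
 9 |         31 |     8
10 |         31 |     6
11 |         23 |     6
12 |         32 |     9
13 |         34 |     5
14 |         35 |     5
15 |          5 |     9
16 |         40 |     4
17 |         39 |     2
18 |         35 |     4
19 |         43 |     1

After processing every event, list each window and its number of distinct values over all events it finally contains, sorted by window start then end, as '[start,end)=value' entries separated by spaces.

i=0 t=1 v=7: → [0,9); WM=−∞
i=1 t=6 v=1: → [6,15),[4,13),[2,11),[0,9); WM=3
i=2 t=8 v=5: → [8,17),[6,15),[4,13),[2,11),[0,9); WM=3
i=3 t=11 v=3: → [10,19),[8,17),[6,15),[4,13); WM=8
i=4 t=13 v=5: → [12,21),[10,19),[8,17),[6,15); WM=8
i=5 t=17 v=4: → [16,25),[14,23),[12,21),[10,19); WM=14; [0,9) fires=3 [2,11) fires=2 [4,13) fires=3
i=6 t=22 v=6: → [22,31),[20,29),[18,27),[16,25),[14,23); WM=14
i=7 t=31 v=4: → [30,39),[28,37),[26,35),[24,33); WM=28; [6,15) fires=3 [8,17) fires=2 [10,19) fires=3 [12,21) fires=2 [14,23) fires=2 [16,25) fires=2 [18,27) fires=1
i=8 t=30 v=6: → [30,39),[28,37),[26,35),[24,33),[22,31); WM=28
i=9 t=31 v=8: → [30,39),[28,37),[26,35),[24,33); WM=28
i=10 t=31 v=6: → [30,39),[28,37),[26,35),[24,33); WM=28
i=11 t=23 v=6: DROP (t<28-3); WM=28
i=12 t=32 v=9: → [32,41),[30,39),[28,37),[26,35),[24,33); WM=28
i=13 t=34 v=5: → [34,43),[32,41),[30,39),[28,37),[26,35); WM=31; [20,29) fires=1 [22,31) fires=1
i=14 t=35 v=5: → [34,43),[32,41),[30,39),[28,37); WM=31
i=15 t=5 v=9: DROP (t<31-3); WM=32
i=16 t=40 v=4: → [40,49),[38,47),[36,45),[34,43),[32,41); WM=32
i=17 t=39 v=2: → [38,47),[36,45),[34,43),[32,41); WM=37; [24,33) fires=4 [26,35) fires=5 [28,37) fires=5
i=18 t=35 v=4: → [34,43),[32,41),[30,39),[28,37); WM=37
i=19 t=43 v=1: → [42,51),[40,49),[38,47),[36,45); WM=40; [30,39) fires=5

[0,9)=3 [2,11)=2 [4,13)=3 [6,15)=3 [8,17)=2 [10,19)=3 [12,21)=2 [14,23)=2 [16,25)=2 [18,27)=1 [20,29)=1 [22,31)=1 [24,33)=4 [26,35)=5 [28,37)=5 [30,39)=5 [32,41)=4 [34,43)=3 [36,45)=3 [38,47)=3 [40,49)=2 [42,51)=1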